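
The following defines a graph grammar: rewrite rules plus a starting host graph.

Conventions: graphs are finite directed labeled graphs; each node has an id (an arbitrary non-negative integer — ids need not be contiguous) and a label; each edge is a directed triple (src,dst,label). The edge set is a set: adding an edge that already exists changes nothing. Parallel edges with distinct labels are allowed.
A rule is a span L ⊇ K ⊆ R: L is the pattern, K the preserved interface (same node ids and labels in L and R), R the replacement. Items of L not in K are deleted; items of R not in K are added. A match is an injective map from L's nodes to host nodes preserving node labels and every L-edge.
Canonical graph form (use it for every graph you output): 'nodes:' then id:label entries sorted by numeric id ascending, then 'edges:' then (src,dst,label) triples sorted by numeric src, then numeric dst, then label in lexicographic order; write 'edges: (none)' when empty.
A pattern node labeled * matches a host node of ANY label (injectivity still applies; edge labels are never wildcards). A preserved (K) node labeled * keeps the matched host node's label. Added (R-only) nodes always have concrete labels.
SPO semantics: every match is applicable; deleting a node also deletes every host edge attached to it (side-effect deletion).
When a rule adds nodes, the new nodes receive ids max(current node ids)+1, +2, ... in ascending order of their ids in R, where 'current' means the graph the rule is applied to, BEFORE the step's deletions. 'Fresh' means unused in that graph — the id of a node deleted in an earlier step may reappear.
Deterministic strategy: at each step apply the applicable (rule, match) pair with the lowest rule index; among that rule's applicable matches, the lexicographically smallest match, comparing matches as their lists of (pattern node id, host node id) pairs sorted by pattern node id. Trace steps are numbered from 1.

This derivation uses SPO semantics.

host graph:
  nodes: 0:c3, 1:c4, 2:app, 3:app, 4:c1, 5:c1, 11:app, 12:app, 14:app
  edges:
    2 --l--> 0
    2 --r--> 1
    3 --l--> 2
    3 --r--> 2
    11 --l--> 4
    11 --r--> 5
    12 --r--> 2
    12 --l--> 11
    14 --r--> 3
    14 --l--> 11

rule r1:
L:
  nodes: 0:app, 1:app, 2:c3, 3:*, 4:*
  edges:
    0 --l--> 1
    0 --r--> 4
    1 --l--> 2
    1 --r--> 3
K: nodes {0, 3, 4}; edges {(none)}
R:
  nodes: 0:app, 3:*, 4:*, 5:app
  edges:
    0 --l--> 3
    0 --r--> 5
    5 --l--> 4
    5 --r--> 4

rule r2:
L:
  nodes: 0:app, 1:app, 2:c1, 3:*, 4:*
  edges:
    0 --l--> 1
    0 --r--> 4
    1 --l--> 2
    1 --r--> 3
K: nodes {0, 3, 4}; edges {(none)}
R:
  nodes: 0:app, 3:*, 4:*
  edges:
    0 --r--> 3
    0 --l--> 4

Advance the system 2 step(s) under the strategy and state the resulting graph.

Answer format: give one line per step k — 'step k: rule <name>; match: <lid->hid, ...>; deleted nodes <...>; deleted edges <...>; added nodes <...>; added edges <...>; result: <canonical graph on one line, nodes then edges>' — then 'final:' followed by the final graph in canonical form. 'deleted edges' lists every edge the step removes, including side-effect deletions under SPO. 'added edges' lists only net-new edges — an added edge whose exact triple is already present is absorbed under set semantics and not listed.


step 1: rule r2; match: 0->12, 1->11, 2->4, 3->5, 4->2; deleted nodes 4, 11; deleted edges (11,4,l); (11,5,r); (12,2,r); (12,11,l); (14,11,l); added nodes (none); added edges (12,2,l); (12,5,r); result: nodes: 0:c3, 1:c4, 2:app, 3:app, 5:c1, 12:app, 14:app edges: (2,0,l); (2,1,r); (3,2,l); (3,2,r); (12,2,l); (12,5,r); (14,3,r)
step 2: rule r1; match: 0->12, 1->2, 2->0, 3->1, 4->5; deleted nodes 0, 2; deleted edges (2,0,l); (2,1,r); (3,2,l); (3,2,r); (12,2,l); (12,5,r); added nodes 15; added edges (12,1,l); (12,15,r); (15,5,l); (15,5,r); result: nodes: 1:c4, 3:app, 5:c1, 12:app, 14:app, 15:app edges: (12,1,l); (12,15,r); (14,3,r); (15,5,l); (15,5,r)
final:
nodes: 1:c4, 3:app, 5:c1, 12:app, 14:app, 15:app
edges: (12,1,l); (12,15,r); (14,3,r); (15,5,l); (15,5,r)


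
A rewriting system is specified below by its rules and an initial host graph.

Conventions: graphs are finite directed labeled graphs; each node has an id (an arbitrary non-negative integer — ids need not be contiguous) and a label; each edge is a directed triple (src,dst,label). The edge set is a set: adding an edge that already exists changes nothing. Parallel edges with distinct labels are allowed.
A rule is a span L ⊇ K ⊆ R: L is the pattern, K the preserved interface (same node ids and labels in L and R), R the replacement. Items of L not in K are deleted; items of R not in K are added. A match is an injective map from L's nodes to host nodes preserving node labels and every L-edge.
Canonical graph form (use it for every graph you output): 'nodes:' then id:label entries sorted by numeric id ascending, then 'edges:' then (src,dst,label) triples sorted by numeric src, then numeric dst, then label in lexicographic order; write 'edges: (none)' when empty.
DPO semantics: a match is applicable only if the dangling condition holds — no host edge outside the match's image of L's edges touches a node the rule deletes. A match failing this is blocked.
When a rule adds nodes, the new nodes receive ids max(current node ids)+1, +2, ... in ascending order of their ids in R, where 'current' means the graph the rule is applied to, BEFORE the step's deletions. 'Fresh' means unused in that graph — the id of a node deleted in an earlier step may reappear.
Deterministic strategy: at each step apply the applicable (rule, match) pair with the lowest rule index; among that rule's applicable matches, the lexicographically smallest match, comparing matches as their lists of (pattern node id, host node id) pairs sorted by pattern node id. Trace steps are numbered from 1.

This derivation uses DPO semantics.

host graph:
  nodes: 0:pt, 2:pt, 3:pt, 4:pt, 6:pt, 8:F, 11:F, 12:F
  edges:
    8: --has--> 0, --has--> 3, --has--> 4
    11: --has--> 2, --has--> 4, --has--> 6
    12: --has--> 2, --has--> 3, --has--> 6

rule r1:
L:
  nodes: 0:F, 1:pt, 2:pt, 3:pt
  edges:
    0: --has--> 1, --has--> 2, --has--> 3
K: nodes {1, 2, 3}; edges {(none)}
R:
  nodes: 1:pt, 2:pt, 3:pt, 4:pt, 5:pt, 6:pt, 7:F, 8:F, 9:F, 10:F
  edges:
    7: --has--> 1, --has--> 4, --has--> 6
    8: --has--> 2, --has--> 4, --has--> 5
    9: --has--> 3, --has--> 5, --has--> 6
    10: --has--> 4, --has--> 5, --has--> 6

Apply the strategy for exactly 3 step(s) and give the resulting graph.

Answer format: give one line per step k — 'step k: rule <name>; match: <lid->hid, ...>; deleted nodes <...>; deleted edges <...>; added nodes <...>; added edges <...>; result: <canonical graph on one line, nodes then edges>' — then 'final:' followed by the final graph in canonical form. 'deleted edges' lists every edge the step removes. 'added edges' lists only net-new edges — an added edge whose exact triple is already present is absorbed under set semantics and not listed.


step 1: rule r1; match: 0->8, 1->0, 2->3, 3->4; deleted nodes 8; deleted edges (8,0,has); (8,3,has); (8,4,has); added nodes 13, 14, 15, 16, 17, 18, 19; added edges (16,0,has); (16,13,has); (16,15,has); (17,3,has); (17,13,has); (17,14,has); (18,4,has); (18,14,has); (18,15,has); (19,13,has); (19,14,has); (19,15,has); result: nodes: 0:pt, 2:pt, 3:pt, 4:pt, 6:pt, 11:F, 12:F, 13:pt, 14:pt, 15:pt, 16:F, 17:F, 18:F, 19:F edges: (11,2,has); (11,4,has); (11,6,has); (12,2,has); (12,3,has); (12,6,has); (16,0,has); (16,13,has); (16,15,has); (17,3,has); (17,13,has); (17,14,has); (18,4,has); (18,14,has); (18,15,has); (19,13,has); (19,14,has); (19,15,has)
step 2: rule r1; match: 0->11, 1->2, 2->4, 3->6; deleted nodes 11; deleted edges (11,2,has); (11,4,has); (11,6,has); added nodes 20, 21, 22, 23, 24, 25, 26; added edges (23,2,has); (23,20,has); (23,22,has); (24,4,has); (24,20,has); (24,21,has); (25,6,has); (25,21,has); (25,22,has); (26,20,has); (26,21,has); (26,22,has); result: nodes: 0:pt, 2:pt, 3:pt, 4:pt, 6:pt, 12:F, 13:pt, 14:pt, 15:pt, 16:F, 17:F, 18:F, 19:F, 20:pt, 21:pt, 22:pt, 23:F, 24:F, 25:F, 26:F edges: (12,2,has); (12,3,has); (12,6,has); (16,0,has); (16,13,has); (16,15,has); (17,3,has); (17,13,has); (17,14,has); (18,4,has); (18,14,has); (18,15,has); (19,13,has); (19,14,has); (19,15,has); (23,2,has); (23,20,has); (23,22,has); (24,4,has); (24,20,has); (24,21,has); (25,6,has); (25,21,has); (25,22,has); (26,20,has); (26,21,has); (26,22,has)
step 3: rule r1; match: 0->12, 1->2, 2->3, 3->6; deleted nodes 12; deleted edges (12,2,has); (12,3,has); (12,6,has); added nodes 27, 28, 29, 30, 31, 32, 33; added edges (30,2,has); (30,27,has); (30,29,has); (31,3,has); (31,27,has); (31,28,has); (32,6,has); (32,28,has); (32,29,has); (33,27,has); (33,28,has); (33,29,has); result: nodes: 0:pt, 2:pt, 3:pt, 4:pt, 6:pt, 13:pt, 14:pt, 15:pt, 16:F, 17:F, 18:F, 19:F, 20:pt, 21:pt, 22:pt, 23:F, 24:F, 25:F, 26:F, 27:pt, 28:pt, 29:pt, 30:F, 31:F, 32:F, 33:F edges: (16,0,has); (16,13,has); (16,15,has); (17,3,has); (17,13,has); (17,14,has); (18,4,has); (18,14,has); (18,15,has); (19,13,has); (19,14,has); (19,15,has); (23,2,has); (23,20,has); (23,22,has); (24,4,has); (24,20,has); (24,21,has); (25,6,has); (25,21,has); (25,22,has); (26,20,has); (26,21,has); (26,22,has); (30,2,has); (30,27,has); (30,29,has); (31,3,has); (31,27,has); (31,28,has); (32,6,has); (32,28,has); (32,29,has); (33,27,has); (33,28,has); (33,29,has)
final:
nodes: 0:pt, 2:pt, 3:pt, 4:pt, 6:pt, 13:pt, 14:pt, 15:pt, 16:F, 17:F, 18:F, 19:F, 20:pt, 21:pt, 22:pt, 23:F, 24:F, 25:F, 26:F, 27:pt, 28:pt, 29:pt, 30:F, 31:F, 32:F, 33:F
edges: (16,0,has); (16,13,has); (16,15,has); (17,3,has); (17,13,has); (17,14,has); (18,4,has); (18,14,has); (18,15,has); (19,13,has); (19,14,has); (19,15,has); (23,2,has); (23,20,has); (23,22,has); (24,4,has); (24,20,has); (24,21,has); (25,6,has); (25,21,has); (25,22,has); (26,20,has); (26,21,has); (26,22,has); (30,2,has); (30,27,has); (30,29,has); (31,3,has); (31,27,has); (31,28,has); (32,6,has); (32,28,has); (32,29,has); (33,27,has); (33,28,has); (33,29,has)


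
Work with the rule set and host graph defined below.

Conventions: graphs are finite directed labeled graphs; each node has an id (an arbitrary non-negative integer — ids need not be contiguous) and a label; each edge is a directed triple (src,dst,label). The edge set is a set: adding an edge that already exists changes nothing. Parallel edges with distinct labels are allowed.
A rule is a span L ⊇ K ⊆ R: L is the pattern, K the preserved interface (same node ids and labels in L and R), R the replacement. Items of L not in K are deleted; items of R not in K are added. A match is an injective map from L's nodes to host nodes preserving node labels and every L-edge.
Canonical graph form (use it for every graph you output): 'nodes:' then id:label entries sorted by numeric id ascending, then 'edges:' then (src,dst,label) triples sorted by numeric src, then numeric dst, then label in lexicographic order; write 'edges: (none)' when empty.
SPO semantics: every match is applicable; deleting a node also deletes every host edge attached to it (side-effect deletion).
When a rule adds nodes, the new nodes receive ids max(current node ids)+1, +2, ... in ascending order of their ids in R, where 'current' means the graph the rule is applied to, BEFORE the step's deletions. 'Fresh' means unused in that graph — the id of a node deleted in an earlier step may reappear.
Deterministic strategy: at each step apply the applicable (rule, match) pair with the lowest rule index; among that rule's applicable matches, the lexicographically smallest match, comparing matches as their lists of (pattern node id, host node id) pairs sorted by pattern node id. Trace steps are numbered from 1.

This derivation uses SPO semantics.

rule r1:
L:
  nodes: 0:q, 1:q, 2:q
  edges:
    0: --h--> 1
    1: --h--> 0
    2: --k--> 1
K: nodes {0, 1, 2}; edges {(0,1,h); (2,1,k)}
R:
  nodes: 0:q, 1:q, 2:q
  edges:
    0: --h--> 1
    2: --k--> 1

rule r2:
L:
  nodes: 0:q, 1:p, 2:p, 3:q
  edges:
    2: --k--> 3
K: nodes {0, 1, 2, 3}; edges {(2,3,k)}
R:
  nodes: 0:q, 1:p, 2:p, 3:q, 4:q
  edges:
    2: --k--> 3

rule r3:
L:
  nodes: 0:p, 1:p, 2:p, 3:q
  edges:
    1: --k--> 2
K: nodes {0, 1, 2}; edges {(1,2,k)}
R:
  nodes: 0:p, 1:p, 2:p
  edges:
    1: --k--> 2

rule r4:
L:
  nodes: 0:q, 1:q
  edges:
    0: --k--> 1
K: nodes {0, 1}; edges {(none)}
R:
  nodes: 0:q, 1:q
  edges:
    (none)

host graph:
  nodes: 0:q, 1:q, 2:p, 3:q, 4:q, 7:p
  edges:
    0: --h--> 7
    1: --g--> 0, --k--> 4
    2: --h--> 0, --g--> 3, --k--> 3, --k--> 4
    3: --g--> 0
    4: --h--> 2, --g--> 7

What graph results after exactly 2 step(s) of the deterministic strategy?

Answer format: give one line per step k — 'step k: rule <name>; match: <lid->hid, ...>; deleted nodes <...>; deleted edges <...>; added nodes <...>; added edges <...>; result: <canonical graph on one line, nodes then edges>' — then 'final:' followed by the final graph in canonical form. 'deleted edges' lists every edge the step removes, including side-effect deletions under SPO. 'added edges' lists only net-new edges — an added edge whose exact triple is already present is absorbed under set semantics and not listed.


step 1: rule r2; match: 0->0, 1->7, 2->2, 3->3; deleted nodes (none); deleted edges (none); added nodes 8; added edges (none); result: nodes: 0:q, 1:q, 2:p, 3:q, 4:q, 7:p, 8:q edges: (0,7,h); (1,0,g); (1,4,k); (2,0,h); (2,3,g); (2,3,k); (2,4,k); (3,0,g); (4,2,h); (4,7,g)
step 2: rule r2; match: 0->0, 1->7, 2->2, 3->3; deleted nodes (none); deleted edges (none); added nodes 9; added edges (none); result: nodes: 0:q, 1:q, 2:p, 3:q, 4:q, 7:p, 8:q, 9:q edges: (0,7,h); (1,0,g); (1,4,k); (2,0,h); (2,3,g); (2,3,k); (2,4,k); (3,0,g); (4,2,h); (4,7,g)
final:
nodes: 0:q, 1:q, 2:p, 3:q, 4:q, 7:p, 8:q, 9:q
edges: (0,7,h); (1,0,g); (1,4,k); (2,0,h); (2,3,g); (2,3,k); (2,4,k); (3,0,g); (4,2,h); (4,7,g)


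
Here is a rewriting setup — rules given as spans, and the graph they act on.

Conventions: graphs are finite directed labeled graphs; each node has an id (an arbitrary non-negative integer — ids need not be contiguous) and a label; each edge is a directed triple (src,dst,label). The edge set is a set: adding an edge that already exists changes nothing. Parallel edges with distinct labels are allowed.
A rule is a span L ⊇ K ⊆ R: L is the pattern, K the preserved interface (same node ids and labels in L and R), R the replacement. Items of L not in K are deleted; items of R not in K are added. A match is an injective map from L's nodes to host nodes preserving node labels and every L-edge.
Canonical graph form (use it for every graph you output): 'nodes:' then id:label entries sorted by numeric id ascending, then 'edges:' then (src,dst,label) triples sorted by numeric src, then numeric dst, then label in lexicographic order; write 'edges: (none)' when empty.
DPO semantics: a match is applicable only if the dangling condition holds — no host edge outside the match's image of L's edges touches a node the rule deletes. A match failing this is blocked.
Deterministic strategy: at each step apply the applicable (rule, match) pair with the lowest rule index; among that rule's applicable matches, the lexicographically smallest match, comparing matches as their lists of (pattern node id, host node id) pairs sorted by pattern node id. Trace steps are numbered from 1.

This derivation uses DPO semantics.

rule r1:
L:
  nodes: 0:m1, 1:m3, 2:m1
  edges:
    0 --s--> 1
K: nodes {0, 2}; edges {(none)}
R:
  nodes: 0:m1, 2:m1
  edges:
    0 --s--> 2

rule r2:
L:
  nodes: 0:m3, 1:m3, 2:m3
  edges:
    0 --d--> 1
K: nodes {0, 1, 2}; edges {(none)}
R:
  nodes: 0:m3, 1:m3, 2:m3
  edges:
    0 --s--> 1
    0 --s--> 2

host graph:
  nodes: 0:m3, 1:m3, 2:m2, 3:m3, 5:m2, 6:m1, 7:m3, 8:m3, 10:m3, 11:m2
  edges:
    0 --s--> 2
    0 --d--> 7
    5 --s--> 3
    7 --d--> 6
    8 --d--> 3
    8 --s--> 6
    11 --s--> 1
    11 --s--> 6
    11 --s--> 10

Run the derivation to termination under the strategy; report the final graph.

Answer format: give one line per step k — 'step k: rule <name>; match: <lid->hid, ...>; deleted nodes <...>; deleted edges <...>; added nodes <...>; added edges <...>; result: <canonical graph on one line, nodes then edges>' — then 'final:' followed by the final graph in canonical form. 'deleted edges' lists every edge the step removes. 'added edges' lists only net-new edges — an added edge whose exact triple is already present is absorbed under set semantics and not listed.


step 1: rule r2; match: 0->0, 1->7, 2->1; deleted nodes (none); deleted edges (0,7,d); added nodes (none); added edges (0,1,s); (0,7,s); result: nodes: 0:m3, 1:m3, 2:m2, 3:m3, 5:m2, 6:m1, 7:m3, 8:m3, 10:m3, 11:m2 edges: (0,1,s); (0,2,s); (0,7,s); (5,3,s); (7,6,d); (8,3,d); (8,6,s); (11,1,s); (11,6,s); (11,10,s)
step 2: rule r2; match: 0->8, 1->3, 2->0; deleted nodes (none); deleted edges (8,3,d); added nodes (none); added edges (8,0,s); (8,3,s); result: nodes: 0:m3, 1:m3, 2:m2, 3:m3, 5:m2, 6:m1, 7:m3, 8:m3, 10:m3, 11:m2 edges: (0,1,s); (0,2,s); (0,7,s); (5,3,s); (7,6,d); (8,0,s); (8,3,s); (8,6,s); (11,1,s); (11,6,s); (11,10,s)
final:
nodes: 0:m3, 1:m3, 2:m2, 3:m3, 5:m2, 6:m1, 7:m3, 8:m3, 10:m3, 11:m2
edges: (0,1,s); (0,2,s); (0,7,s); (5,3,s); (7,6,d); (8,0,s); (8,3,s); (8,6,s); (11,1,s); (11,6,s); (11,10,s)


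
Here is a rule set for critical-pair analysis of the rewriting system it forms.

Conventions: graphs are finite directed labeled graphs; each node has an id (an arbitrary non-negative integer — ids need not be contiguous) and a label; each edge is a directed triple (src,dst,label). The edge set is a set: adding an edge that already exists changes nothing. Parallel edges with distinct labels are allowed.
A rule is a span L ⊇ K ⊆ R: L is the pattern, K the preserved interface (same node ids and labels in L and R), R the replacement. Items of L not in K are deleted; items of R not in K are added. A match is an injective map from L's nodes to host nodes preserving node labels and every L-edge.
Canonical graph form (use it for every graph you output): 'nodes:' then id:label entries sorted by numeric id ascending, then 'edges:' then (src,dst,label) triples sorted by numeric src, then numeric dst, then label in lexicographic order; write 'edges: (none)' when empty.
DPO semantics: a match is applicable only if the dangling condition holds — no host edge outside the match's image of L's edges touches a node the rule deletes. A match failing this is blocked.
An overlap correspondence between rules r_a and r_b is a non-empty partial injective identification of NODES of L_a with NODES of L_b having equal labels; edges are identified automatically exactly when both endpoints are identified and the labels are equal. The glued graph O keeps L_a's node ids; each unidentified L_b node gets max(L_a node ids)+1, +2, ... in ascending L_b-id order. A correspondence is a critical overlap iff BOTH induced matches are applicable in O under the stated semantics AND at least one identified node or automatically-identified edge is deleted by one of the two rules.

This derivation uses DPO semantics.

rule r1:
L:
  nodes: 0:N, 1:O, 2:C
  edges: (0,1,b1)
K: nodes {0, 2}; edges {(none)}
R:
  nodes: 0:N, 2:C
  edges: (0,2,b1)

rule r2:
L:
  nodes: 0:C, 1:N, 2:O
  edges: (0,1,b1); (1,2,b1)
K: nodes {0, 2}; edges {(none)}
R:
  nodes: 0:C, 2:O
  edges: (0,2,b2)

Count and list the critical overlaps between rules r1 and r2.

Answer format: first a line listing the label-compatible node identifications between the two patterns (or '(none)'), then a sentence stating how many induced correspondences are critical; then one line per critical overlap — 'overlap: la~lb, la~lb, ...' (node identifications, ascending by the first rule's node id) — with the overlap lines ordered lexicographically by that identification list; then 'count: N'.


label-compatible node identifications between L(r1) and L(r2): 0~1, 1~2, 2~0
2 of the induced correspondences are critical overlaps of r1 and r2.
overlap: 0~1, 1~2
overlap: 0~1, 1~2, 2~0
count: 2


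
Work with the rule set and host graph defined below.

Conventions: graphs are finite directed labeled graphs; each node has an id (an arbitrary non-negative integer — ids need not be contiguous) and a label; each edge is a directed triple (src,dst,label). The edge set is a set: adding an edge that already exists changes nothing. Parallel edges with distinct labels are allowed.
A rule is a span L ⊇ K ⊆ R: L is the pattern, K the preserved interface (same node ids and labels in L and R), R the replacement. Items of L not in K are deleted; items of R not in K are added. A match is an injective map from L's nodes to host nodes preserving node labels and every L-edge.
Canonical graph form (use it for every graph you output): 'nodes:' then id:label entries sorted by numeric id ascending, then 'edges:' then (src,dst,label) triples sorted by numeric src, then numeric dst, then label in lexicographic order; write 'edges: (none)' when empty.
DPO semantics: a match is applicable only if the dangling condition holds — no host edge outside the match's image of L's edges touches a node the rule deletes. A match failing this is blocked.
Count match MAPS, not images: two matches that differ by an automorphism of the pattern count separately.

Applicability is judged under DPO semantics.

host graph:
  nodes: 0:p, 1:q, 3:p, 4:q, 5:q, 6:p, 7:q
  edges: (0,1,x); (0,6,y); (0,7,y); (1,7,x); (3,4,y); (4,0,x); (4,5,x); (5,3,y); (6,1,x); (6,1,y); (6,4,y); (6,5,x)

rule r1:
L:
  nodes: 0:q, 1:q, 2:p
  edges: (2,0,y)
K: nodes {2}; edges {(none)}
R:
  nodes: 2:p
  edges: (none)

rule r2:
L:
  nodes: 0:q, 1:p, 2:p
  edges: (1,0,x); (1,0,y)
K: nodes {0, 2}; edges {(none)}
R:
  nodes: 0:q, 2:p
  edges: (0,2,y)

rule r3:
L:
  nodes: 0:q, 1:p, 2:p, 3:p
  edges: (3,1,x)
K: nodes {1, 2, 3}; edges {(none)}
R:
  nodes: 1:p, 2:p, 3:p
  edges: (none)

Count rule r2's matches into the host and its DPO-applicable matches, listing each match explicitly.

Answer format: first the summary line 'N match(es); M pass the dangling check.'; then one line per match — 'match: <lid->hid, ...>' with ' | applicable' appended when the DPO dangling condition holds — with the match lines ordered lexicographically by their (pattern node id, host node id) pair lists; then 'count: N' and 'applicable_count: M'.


2 match(es); 0 pass the dangling check.
match: 0->1, 1->6, 2->0
match: 0->1, 1->6, 2->3
count: 2
applicable_count: 0


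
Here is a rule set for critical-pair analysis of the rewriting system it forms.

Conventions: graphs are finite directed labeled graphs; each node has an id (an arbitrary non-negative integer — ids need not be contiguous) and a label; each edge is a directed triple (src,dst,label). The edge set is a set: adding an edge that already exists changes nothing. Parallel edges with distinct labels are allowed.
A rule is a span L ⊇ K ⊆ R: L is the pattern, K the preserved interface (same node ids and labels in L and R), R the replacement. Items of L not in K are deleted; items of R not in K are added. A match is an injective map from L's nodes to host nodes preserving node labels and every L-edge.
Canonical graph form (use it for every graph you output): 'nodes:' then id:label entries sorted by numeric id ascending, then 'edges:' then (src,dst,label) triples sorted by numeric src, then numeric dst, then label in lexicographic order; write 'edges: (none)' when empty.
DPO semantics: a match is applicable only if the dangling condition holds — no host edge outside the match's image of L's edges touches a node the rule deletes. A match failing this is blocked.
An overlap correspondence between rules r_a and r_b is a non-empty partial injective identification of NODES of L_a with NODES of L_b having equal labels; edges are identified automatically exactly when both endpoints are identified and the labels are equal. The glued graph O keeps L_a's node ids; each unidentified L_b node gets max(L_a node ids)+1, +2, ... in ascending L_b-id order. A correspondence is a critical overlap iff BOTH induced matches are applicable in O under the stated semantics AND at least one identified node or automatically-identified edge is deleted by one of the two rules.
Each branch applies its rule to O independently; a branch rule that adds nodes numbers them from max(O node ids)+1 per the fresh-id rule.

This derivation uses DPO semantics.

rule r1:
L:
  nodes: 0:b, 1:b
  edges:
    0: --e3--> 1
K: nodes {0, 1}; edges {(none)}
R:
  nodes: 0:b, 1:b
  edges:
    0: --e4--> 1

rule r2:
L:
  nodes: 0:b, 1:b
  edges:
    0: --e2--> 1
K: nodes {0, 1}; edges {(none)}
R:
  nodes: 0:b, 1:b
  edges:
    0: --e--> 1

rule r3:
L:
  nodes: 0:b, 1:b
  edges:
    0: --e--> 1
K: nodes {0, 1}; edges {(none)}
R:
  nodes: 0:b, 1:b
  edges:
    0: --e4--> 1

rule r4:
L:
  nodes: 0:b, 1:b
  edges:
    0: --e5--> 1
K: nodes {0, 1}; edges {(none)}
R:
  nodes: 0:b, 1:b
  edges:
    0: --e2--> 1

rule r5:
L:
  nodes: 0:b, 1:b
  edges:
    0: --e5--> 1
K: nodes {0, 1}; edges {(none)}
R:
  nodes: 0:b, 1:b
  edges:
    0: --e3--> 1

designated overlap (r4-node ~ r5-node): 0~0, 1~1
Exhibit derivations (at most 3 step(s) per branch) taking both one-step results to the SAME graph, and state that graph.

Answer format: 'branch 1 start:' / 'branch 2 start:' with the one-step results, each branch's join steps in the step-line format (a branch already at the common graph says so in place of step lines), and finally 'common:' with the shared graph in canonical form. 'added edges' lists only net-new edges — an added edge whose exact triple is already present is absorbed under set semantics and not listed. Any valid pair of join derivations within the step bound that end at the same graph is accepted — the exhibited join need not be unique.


branch 1 start:
nodes: 0:b, 1:b
edges: (0,1,e2)
branch 2 start:
nodes: 0:b, 1:b
edges: (0,1,e3)
branch 1 step 1: rule r2; match: 0->0, 1->1; deleted nodes (none); deleted edges (0,1,e2); added nodes (none); added edges (0,1,e); result: nodes: 0:b, 1:b edges: (0,1,e)
branch 1 step 2: rule r3; match: 0->0, 1->1; deleted nodes (none); deleted edges (0,1,e); added nodes (none); added edges (0,1,e4); result: nodes: 0:b, 1:b edges: (0,1,e4)
branch 2 step 1: rule r1; match: 0->0, 1->1; deleted nodes (none); deleted edges (0,1,e3); added nodes (none); added edges (0,1,e4); result: nodes: 0:b, 1:b edges: (0,1,e4)
common:
nodes: 0:b, 1:b
edges: (0,1,e4)


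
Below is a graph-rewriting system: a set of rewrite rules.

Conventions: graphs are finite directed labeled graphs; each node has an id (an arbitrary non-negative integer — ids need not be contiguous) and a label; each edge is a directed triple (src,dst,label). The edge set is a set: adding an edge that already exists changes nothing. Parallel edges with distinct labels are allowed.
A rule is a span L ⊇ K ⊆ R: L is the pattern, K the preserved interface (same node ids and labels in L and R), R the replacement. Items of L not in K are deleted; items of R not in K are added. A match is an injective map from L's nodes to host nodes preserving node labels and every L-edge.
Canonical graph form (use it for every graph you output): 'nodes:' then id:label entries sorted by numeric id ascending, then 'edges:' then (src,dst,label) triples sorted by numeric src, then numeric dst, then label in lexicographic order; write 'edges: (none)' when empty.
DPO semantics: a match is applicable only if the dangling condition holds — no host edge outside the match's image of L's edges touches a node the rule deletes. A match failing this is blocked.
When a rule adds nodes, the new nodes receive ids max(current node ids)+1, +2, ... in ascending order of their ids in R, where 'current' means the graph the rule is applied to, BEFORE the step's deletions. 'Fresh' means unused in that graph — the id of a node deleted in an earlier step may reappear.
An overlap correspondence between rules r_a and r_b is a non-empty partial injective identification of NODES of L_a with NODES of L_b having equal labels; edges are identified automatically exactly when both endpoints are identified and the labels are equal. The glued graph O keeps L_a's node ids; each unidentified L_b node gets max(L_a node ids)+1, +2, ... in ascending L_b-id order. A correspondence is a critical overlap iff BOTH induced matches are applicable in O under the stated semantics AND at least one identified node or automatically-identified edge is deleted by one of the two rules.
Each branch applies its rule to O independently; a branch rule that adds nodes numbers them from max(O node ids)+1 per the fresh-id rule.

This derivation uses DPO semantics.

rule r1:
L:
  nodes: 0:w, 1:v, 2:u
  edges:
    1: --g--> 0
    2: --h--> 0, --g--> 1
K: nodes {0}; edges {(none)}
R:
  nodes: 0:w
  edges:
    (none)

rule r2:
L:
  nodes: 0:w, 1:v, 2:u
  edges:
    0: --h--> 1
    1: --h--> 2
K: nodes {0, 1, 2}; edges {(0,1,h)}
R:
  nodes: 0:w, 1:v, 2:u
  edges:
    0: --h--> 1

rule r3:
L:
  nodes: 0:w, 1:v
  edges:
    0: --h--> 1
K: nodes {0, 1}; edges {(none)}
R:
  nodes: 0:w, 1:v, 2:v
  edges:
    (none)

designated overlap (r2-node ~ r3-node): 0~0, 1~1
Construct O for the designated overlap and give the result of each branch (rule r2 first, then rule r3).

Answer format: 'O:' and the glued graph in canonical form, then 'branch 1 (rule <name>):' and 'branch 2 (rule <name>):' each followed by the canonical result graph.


O:
nodes: 0:w, 1:v, 2:u
edges: (0,1,h); (1,2,h)
branch 1 (rule r2):
nodes: 0:w, 1:v, 2:u
edges: (0,1,h)
branch 2 (rule r3):
nodes: 0:w, 1:v, 2:u, 3:v
edges: (1,2,h)


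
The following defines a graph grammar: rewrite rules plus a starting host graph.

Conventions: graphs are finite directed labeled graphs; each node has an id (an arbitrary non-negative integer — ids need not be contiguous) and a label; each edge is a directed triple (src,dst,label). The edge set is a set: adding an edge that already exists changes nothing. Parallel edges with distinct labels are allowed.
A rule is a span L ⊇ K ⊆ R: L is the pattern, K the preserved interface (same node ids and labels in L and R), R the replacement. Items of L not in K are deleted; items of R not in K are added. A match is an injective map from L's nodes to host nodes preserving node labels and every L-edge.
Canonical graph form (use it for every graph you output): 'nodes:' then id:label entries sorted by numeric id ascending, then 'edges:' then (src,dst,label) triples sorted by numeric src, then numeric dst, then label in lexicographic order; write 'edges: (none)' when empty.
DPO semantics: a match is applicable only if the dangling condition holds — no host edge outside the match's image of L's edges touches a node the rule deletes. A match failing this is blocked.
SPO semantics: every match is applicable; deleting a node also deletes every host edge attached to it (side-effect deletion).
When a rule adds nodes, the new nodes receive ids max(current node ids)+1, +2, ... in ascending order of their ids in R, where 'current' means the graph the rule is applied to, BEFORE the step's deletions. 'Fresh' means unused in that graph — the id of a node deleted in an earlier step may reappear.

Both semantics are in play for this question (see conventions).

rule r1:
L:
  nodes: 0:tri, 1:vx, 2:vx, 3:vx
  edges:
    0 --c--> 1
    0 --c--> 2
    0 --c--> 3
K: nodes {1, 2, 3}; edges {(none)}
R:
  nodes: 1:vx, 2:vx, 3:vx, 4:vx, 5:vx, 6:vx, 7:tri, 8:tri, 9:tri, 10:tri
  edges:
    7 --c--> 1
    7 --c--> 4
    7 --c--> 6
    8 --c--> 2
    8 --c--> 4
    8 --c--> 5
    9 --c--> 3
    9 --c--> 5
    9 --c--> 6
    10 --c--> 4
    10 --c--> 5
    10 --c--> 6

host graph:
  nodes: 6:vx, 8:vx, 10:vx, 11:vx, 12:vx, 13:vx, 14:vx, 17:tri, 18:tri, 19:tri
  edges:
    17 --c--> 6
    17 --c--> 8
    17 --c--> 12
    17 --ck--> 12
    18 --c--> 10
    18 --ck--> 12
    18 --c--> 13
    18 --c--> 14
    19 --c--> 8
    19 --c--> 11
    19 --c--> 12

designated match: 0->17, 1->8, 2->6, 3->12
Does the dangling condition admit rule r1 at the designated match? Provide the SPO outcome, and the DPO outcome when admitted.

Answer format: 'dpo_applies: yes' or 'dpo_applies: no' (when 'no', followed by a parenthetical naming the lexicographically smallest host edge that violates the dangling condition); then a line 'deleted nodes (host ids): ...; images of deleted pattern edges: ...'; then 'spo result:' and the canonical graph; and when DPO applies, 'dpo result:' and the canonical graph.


dpo_applies: no
(the rule deletes node 17, which keeps host edge (17,12,ck) outside the match image — the dangling condition fails, DPO blocks; SPO proceeds and side-deletes such edges)
deleted nodes (host ids): 17; images of deleted pattern edges: (17,6,c); (17,8,c); (17,12,c)
spo result:
nodes: 6:vx, 8:vx, 10:vx, 11:vx, 12:vx, 13:vx, 14:vx, 18:tri, 19:tri, 20:vx, 21:vx, 22:vx, 23:tri, 24:tri, 25:tri, 26:tri
edges: (18,10,c); (18,12,ck); (18,13,c); (18,14,c); (19,8,c); (19,11,c); (19,12,c); (23,8,c); (23,20,c); (23,22,c); (24,6,c); (24,20,c); (24,21,c); (25,12,c); (25,21,c); (25,22,c); (26,20,c); (26,21,c); (26,22,c)


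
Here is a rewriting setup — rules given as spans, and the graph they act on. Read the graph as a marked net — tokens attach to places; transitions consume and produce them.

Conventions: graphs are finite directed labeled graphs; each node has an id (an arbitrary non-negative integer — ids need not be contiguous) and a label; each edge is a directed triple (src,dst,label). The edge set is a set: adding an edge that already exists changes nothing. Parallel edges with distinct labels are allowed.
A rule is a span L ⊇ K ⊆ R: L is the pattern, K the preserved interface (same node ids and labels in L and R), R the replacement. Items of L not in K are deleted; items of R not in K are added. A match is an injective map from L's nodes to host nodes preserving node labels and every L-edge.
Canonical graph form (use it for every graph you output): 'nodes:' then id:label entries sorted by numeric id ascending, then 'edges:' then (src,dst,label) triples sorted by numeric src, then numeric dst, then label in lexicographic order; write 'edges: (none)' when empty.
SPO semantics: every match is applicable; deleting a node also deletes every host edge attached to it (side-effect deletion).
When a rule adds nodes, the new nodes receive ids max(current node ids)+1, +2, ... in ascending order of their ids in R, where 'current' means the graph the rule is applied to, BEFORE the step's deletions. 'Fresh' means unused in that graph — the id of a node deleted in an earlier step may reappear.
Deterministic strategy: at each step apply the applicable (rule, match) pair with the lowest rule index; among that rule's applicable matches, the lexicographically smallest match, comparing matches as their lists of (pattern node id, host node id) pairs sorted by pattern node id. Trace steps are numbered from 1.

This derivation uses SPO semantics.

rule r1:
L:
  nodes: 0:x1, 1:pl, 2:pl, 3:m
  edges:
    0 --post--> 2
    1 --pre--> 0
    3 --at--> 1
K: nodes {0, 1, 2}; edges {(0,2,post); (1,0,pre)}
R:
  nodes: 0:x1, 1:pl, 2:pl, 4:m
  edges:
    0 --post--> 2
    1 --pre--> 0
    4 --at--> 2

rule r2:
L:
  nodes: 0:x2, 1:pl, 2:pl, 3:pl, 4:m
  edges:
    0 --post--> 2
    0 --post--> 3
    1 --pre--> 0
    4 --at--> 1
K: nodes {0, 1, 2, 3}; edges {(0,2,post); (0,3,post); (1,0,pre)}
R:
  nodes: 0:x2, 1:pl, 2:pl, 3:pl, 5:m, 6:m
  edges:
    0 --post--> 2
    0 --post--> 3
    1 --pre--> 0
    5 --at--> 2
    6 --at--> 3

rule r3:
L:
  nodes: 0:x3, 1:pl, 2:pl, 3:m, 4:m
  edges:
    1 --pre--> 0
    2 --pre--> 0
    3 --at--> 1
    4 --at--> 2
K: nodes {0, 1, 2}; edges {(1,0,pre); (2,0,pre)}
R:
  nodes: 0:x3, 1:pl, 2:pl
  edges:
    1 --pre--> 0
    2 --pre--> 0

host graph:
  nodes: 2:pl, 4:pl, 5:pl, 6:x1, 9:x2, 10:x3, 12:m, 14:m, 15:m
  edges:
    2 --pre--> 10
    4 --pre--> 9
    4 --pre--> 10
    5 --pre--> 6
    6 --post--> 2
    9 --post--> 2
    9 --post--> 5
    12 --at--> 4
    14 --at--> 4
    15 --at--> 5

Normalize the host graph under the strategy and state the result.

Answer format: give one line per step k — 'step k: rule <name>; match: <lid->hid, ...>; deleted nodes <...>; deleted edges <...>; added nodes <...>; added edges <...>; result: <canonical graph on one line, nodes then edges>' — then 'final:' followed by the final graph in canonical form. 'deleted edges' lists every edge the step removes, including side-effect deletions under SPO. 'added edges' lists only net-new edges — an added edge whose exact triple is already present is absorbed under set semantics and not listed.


step 1: rule r1; match: 0->6, 1->5, 2->2, 3->15; deleted nodes 15; deleted edges (15,5,at); added nodes 16; added edges (16,2,at); result: nodes: 2:pl, 4:pl, 5:pl, 6:x1, 9:x2, 10:x3, 12:m, 14:m, 16:m edges: (2,10,pre); (4,9,pre); (4,10,pre); (5,6,pre); (6,2,post); (9,2,post); (9,5,post); (12,4,at); (14,4,at); (16,2,at)
step 2: rule r2; match: 0->9, 1->4, 2->2, 3->5, 4->12; deleted nodes 12; deleted edges (12,4,at); added nodes 17, 18; added edges (17,2,at); (18,5,at); result: nodes: 2:pl, 4:pl, 5:pl, 6:x1, 9:x2, 10:x3, 14:m, 16:m, 17:m, 18:m edges: (2,10,pre); (4,9,pre); (4,10,pre); (5,6,pre); (6,2,post); (9,2,post); (9,5,post); (14,4,at); (16,2,at); (17,2,at); (18,5,at)
step 3: rule r1; match: 0->6, 1->5, 2->2, 3->18; deleted nodes 18; deleted edges (18,5,at); added nodes 19; added edges (19,2,at); result: nodes: 2:pl, 4:pl, 5:pl, 6:x1, 9:x2, 10:x3, 14:m, 16:m, 17:m, 19:m edges: (2,10,pre); (4,9,pre); (4,10,pre); (5,6,pre); (6,2,post); (9,2,post); (9,5,post); (14,4,at); (16,2,at); (17,2,at); (19,2,at)
step 4: rule r2; match: 0->9, 1->4, 2->2, 3->5, 4->14; deleted nodes 14; deleted edges (14,4,at); added nodes 20, 21; added edges (20,2,at); (21,5,at); result: nodes: 2:pl, 4:pl, 5:pl, 6:x1, 9:x2, 10:x3, 16:m, 17:m, 19:m, 20:m, 21:m edges: (2,10,pre); (4,9,pre); (4,10,pre); (5,6,pre); (6,2,post); (9,2,post); (9,5,post); (16,2,at); (17,2,at); (19,2,at); (20,2,at); (21,5,at)
step 5: rule r1; match: 0->6, 1->5, 2->2, 3->21; deleted nodes 21; deleted edges (21,5,at); added nodes 22; added edges (22,2,at); result: nodes: 2:pl, 4:pl, 5:pl, 6:x1, 9:x2, 10:x3, 16:m, 17:m, 19:m, 20:m, 22:m edges: (2,10,pre); (4,9,pre); (4,10,pre); (5,6,pre); (6,2,post); (9,2,post); (9,5,post); (16,2,at); (17,2,at); (19,2,at); (20,2,at); (22,2,at)
final:
nodes: 2:pl, 4:pl, 5:pl, 6:x1, 9:x2, 10:x3, 16:m, 17:m, 19:m, 20:m, 22:m
edges: (2,10,pre); (4,9,pre); (4,10,pre); (5,6,pre); (6,2,post); (9,2,post); (9,5,post); (16,2,at); (17,2,at); (19,2,at); (20,2,at); (22,2,at)


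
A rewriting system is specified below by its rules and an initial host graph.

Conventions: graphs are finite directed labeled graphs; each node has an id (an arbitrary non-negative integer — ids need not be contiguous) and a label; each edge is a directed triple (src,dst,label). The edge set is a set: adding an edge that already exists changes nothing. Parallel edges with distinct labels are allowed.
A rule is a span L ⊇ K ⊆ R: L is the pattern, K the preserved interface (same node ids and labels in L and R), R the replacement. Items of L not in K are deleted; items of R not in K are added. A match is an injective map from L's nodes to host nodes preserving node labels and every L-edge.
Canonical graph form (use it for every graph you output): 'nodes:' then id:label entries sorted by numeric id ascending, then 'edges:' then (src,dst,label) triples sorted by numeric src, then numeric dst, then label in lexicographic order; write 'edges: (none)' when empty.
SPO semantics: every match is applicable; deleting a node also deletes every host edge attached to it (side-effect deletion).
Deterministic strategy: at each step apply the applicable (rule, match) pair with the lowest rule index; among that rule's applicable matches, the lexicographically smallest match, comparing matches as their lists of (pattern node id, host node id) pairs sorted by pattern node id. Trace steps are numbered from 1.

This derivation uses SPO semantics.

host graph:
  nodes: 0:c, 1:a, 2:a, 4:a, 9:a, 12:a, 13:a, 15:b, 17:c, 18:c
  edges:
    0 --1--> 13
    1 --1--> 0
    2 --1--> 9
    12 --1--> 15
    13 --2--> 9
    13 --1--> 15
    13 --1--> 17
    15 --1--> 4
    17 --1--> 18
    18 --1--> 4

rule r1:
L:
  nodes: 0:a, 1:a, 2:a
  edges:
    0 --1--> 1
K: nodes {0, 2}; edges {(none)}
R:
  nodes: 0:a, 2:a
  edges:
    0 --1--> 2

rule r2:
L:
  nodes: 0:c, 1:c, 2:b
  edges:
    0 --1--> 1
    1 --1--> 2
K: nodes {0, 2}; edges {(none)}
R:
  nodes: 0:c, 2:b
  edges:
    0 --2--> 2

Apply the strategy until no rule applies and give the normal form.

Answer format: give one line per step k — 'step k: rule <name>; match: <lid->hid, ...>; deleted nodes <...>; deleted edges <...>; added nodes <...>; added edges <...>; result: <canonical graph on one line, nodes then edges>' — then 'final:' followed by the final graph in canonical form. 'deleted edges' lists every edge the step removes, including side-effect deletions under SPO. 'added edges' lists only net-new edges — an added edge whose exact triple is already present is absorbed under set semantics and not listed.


step 1: rule r1; match: 0->2, 1->9, 2->1; deleted nodes 9; deleted edges (2,9,1); (13,9,2); added nodes (none); added edges (2,1,1); result: nodes: 0:c, 1:a, 2:a, 4:a, 12:a, 13:a, 15:b, 17:c, 18:c edges: (0,13,1); (1,0,1); (2,1,1); (12,15,1); (13,15,1); (13,17,1); (15,4,1); (17,18,1); (18,4,1)
step 2: rule r1; match: 0->2, 1->1, 2->4; deleted nodes 1; deleted edges (1,0,1); (2,1,1); added nodes (none); added edges (2,4,1); result: nodes: 0:c, 2:a, 4:a, 12:a, 13:a, 15:b, 17:c, 18:c edges: (0,13,1); (2,4,1); (12,15,1); (13,15,1); (13,17,1); (15,4,1); (17,18,1); (18,4,1)
step 3: rule r1; match: 0->2, 1->4, 2->12; deleted nodes 4; deleted edges (2,4,1); (15,4,1); (18,4,1); added nodes (none); added edges (2,12,1); result: nodes: 0:c, 2:a, 12:a, 13:a, 15:b, 17:c, 18:c edges: (0,13,1); (2,12,1); (12,15,1); (13,15,1); (13,17,1); (17,18,1)
step 4: rule r1; match: 0->2, 1->12, 2->13; deleted nodes 12; deleted edges (2,12,1); (12,15,1); added nodes (none); added edges (2,13,1); result: nodes: 0:c, 2:a, 13:a, 15:b, 17:c, 18:c edges: (0,13,1); (2,13,1); (13,15,1); (13,17,1); (17,18,1)
final:
nodes: 0:c, 2:a, 13:a, 15:b, 17:c, 18:c
edges: (0,13,1); (2,13,1); (13,15,1); (13,17,1); (17,18,1)
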